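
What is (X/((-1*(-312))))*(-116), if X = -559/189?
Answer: 1247/1134 ≈ 1.0996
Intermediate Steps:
X = -559/189 (X = -559*1/189 = -559/189 ≈ -2.9577)
(X/((-1*(-312))))*(-116) = -559/(189*((-1*(-312))))*(-116) = -559/189/312*(-116) = -559/189*1/312*(-116) = -43/4536*(-116) = 1247/1134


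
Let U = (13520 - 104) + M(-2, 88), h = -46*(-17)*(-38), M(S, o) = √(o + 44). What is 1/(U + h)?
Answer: -4075/66422467 - √33/132844934 ≈ -6.1393e-5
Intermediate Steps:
M(S, o) = √(44 + o)
h = -29716 (h = 782*(-38) = -29716)
U = 13416 + 2*√33 (U = (13520 - 104) + √(44 + 88) = 13416 + √132 = 13416 + 2*√33 ≈ 13427.)
1/(U + h) = 1/((13416 + 2*√33) - 29716) = 1/(-16300 + 2*√33)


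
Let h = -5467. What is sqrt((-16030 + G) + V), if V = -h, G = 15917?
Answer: sqrt(5354) ≈ 73.171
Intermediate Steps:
V = 5467 (V = -1*(-5467) = 5467)
sqrt((-16030 + G) + V) = sqrt((-16030 + 15917) + 5467) = sqrt(-113 + 5467) = sqrt(5354)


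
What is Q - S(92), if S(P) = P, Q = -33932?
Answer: -34024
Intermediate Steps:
Q - S(92) = -33932 - 1*92 = -33932 - 92 = -34024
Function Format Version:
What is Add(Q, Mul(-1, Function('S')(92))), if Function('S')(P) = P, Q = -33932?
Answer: -34024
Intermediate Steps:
Add(Q, Mul(-1, Function('S')(92))) = Add(-33932, Mul(-1, 92)) = Add(-33932, -92) = -34024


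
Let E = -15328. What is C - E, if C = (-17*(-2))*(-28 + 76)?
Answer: 16960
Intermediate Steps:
C = 1632 (C = 34*48 = 1632)
C - E = 1632 - 1*(-15328) = 1632 + 15328 = 16960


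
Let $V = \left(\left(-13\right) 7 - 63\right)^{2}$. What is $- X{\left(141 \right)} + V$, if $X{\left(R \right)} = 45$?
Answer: $23671$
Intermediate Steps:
$V = 23716$ ($V = \left(-91 - 63\right)^{2} = \left(-154\right)^{2} = 23716$)
$- X{\left(141 \right)} + V = \left(-1\right) 45 + 23716 = -45 + 23716 = 23671$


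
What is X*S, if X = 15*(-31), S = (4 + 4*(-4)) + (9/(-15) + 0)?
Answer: 5859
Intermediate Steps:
S = -63/5 (S = (4 - 16) + (9*(-1/15) + 0) = -12 + (-⅗ + 0) = -12 - ⅗ = -63/5 ≈ -12.600)
X = -465
X*S = -465*(-63/5) = 5859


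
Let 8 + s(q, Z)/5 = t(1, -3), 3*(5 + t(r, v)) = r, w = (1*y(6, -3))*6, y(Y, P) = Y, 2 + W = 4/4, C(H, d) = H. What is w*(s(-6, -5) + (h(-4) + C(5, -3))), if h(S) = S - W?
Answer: -2208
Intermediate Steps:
W = -1 (W = -2 + 4/4 = -2 + 4*(1/4) = -2 + 1 = -1)
h(S) = 1 + S (h(S) = S - 1*(-1) = S + 1 = 1 + S)
w = 36 (w = (1*6)*6 = 6*6 = 36)
t(r, v) = -5 + r/3
s(q, Z) = -190/3 (s(q, Z) = -40 + 5*(-5 + (1/3)*1) = -40 + 5*(-5 + 1/3) = -40 + 5*(-14/3) = -40 - 70/3 = -190/3)
w*(s(-6, -5) + (h(-4) + C(5, -3))) = 36*(-190/3 + ((1 - 4) + 5)) = 36*(-190/3 + (-3 + 5)) = 36*(-190/3 + 2) = 36*(-184/3) = -2208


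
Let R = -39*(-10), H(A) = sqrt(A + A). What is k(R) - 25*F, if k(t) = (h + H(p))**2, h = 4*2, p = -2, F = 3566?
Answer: -89090 + 32*I ≈ -89090.0 + 32.0*I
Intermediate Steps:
h = 8
H(A) = sqrt(2)*sqrt(A) (H(A) = sqrt(2*A) = sqrt(2)*sqrt(A))
R = 390
k(t) = (8 + 2*I)**2 (k(t) = (8 + sqrt(2)*sqrt(-2))**2 = (8 + sqrt(2)*(I*sqrt(2)))**2 = (8 + 2*I)**2)
k(R) - 25*F = (60 + 32*I) - 25*3566 = (60 + 32*I) - 1*89150 = (60 + 32*I) - 89150 = -89090 + 32*I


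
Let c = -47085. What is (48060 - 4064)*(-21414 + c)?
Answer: -3013682004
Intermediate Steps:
(48060 - 4064)*(-21414 + c) = (48060 - 4064)*(-21414 - 47085) = 43996*(-68499) = -3013682004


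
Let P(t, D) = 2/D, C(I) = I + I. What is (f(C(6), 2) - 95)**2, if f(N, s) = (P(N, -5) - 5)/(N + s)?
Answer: 44582329/4900 ≈ 9098.4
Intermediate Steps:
C(I) = 2*I
f(N, s) = -27/(5*(N + s)) (f(N, s) = (2/(-5) - 5)/(N + s) = (2*(-1/5) - 5)/(N + s) = (-2/5 - 5)/(N + s) = -27/(5*(N + s)))
(f(C(6), 2) - 95)**2 = (-27/(5*(2*6) + 5*2) - 95)**2 = (-27/(5*12 + 10) - 95)**2 = (-27/(60 + 10) - 95)**2 = (-27/70 - 95)**2 = (-6677/70)**2 = 44582329/4900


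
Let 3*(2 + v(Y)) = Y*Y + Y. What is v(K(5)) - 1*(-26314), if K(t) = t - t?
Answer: 26312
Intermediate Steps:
K(t) = 0
v(Y) = -2 + Y/3 + Y²/3 (v(Y) = -2 + (Y*Y + Y)/3 = -2 + (Y² + Y)/3 = -2 + (Y + Y²)/3 = -2 + (Y/3 + Y²/3) = -2 + Y/3 + Y²/3)
v(K(5)) - 1*(-26314) = (-2 + (⅓)*0 + (⅓)*0²) - 1*(-26314) = (-2 + 0 + (⅓)*0) + 26314 = (-2 + 0 + 0) + 26314 = -2 + 26314 = 26312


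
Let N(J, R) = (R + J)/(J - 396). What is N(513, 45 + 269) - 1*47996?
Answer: -5614705/117 ≈ -47989.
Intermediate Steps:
N(J, R) = (J + R)/(-396 + J)
N(513, 45 + 269) - 1*47996 = (513 + (45 + 269))/(-396 + 513) - 1*47996 = (513 + 314)/117 - 47996 = (1/117)*827 - 47996 = 827/117 - 47996 = -5614705/117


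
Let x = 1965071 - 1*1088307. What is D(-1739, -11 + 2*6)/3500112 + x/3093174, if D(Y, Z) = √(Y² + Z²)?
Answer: 62626/220941 + √3024122/3500112 ≈ 0.28395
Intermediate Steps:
x = 876764 (x = 1965071 - 1088307 = 876764)
D(-1739, -11 + 2*6)/3500112 + x/3093174 = √((-1739)² + (-11 + 2*6)²)/3500112 + 876764/3093174 = √(3024121 + (-11 + 12)²)*(1/3500112) + 876764*(1/3093174) = √(3024121 + 1²)*(1/3500112) + 62626/220941 = √(3024121 + 1)*(1/3500112) + 62626/220941 = √3024122*(1/3500112) + 62626/220941 = √3024122/3500112 + 62626/220941 = 62626/220941 + √3024122/3500112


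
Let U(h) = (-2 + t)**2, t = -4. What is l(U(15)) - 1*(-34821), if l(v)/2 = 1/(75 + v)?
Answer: 3865133/111 ≈ 34821.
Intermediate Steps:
U(h) = 36 (U(h) = (-2 - 4)**2 = (-6)**2 = 36)
l(v) = 2/(75 + v)
l(U(15)) - 1*(-34821) = 2/(75 + 36) - 1*(-34821) = 2/111 + 34821 = 3865133/111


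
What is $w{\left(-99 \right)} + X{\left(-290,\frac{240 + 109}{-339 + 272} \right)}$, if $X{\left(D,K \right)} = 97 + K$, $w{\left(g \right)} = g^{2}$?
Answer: $\frac{662817}{67} \approx 9892.8$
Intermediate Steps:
$w{\left(-99 \right)} + X{\left(-290,\frac{240 + 109}{-339 + 272} \right)} = \left(-99\right)^{2} + \left(97 + \frac{240 + 109}{-339 + 272}\right) = 9801 + \left(97 + \frac{349}{-67}\right) = 9801 + \left(97 + 349 \left(- \frac{1}{67}\right)\right) = 9801 + \left(97 - \frac{349}{67}\right) = 9801 + \frac{6150}{67} = \frac{662817}{67}$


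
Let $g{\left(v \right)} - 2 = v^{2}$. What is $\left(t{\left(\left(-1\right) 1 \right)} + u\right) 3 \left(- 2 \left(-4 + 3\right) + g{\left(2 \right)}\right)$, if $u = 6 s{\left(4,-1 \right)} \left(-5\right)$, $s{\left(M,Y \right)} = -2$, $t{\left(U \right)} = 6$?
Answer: $1584$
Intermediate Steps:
$u = 60$ ($u = 6 \left(-2\right) \left(-5\right) = \left(-12\right) \left(-5\right) = 60$)
$g{\left(v \right)} = 2 + v^{2}$
$\left(t{\left(\left(-1\right) 1 \right)} + u\right) 3 \left(- 2 \left(-4 + 3\right) + g{\left(2 \right)}\right) = \left(6 + 60\right) 3 \left(- 2 \left(-4 + 3\right) + \left(2 + 2^{2}\right)\right) = 66 \cdot 3 \left(\left(-2\right) \left(-1\right) + \left(2 + 4\right)\right) = 198 \left(2 + 6\right) = 198 \cdot 8 = 1584$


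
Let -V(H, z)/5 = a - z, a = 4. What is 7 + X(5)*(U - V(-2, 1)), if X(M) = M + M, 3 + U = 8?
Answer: 207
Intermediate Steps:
V(H, z) = -20 + 5*z (V(H, z) = -5*(4 - z) = -20 + 5*z)
U = 5 (U = -3 + 8 = 5)
X(M) = 2*M
7 + X(5)*(U - V(-2, 1)) = 7 + (2*5)*(5 - (-20 + 5*1)) = 7 + 10*(5 - (-20 + 5)) = 7 + 10*(5 - 1*(-15)) = 7 + 10*(5 + 15) = 7 + 10*20 = 7 + 200 = 207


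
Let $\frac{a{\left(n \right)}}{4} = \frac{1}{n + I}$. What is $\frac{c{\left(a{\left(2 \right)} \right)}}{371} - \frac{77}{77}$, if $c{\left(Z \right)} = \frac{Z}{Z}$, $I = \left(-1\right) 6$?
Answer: $- \frac{370}{371} \approx -0.9973$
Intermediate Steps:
$I = -6$
$a{\left(n \right)} = \frac{4}{-6 + n}$ ($a{\left(n \right)} = \frac{4}{n - 6} = \frac{4}{-6 + n}$)
$c{\left(Z \right)} = 1$
$\frac{c{\left(a{\left(2 \right)} \right)}}{371} - \frac{77}{77} = 1 \cdot \frac{1}{371} - \frac{77}{77} = 1 \cdot \frac{1}{371} - 1 = \frac{1}{371} - 1 = - \frac{370}{371}$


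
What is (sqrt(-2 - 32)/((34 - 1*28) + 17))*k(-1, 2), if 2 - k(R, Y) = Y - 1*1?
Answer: I*sqrt(34)/23 ≈ 0.25352*I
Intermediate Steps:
k(R, Y) = 3 - Y (k(R, Y) = 2 - (Y - 1*1) = 2 - (Y - 1) = 2 - (-1 + Y) = 2 + (1 - Y) = 3 - Y)
(sqrt(-2 - 32)/((34 - 1*28) + 17))*k(-1, 2) = (sqrt(-2 - 32)/((34 - 1*28) + 17))*(3 - 1*2) = (sqrt(-34)/((34 - 28) + 17))*(3 - 2) = ((I*sqrt(34))/(6 + 17))*1 = ((I*sqrt(34))/23)*1 = (I*sqrt(34)/23)*1 = I*sqrt(34)/23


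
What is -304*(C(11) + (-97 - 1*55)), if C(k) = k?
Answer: 42864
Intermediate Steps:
-304*(C(11) + (-97 - 1*55)) = -304*(11 + (-97 - 1*55)) = -304*(11 + (-97 - 55)) = -304*(11 - 152) = -304*(-141) = 42864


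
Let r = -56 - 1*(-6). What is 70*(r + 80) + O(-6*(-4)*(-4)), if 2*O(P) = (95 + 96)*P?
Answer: -7068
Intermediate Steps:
r = -50 (r = -56 + 6 = -50)
O(P) = 191*P/2 (O(P) = ((95 + 96)*P)/2 = (191*P)/2 = 191*P/2)
70*(r + 80) + O(-6*(-4)*(-4)) = 70*(-50 + 80) + 191*(-6*(-4)*(-4))/2 = 70*30 + 191*(24*(-4))/2 = 2100 + (191/2)*(-96) = 2100 - 9168 = -7068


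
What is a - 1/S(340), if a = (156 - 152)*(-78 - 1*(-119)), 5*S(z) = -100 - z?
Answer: 14433/88 ≈ 164.01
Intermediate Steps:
S(z) = -20 - z/5 (S(z) = (-100 - z)/5 = -20 - z/5)
a = 164 (a = 4*(-78 + 119) = 4*41 = 164)
a - 1/S(340) = 164 - 1/(-20 - 1/5*340) = 164 - 1/(-20 - 68) = 164 - 1/(-88) = 164 - 1*(-1/88) = 164 + 1/88 = 14433/88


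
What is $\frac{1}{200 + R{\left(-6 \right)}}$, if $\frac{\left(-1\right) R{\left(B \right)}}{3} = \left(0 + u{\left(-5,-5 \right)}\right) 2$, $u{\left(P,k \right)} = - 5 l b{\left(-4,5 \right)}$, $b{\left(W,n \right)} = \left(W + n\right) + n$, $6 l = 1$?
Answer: $\frac{1}{230} \approx 0.0043478$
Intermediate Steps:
$l = \frac{1}{6}$ ($l = \frac{1}{6} \cdot 1 = \frac{1}{6} \approx 0.16667$)
$b{\left(W,n \right)} = W + 2 n$
$u{\left(P,k \right)} = -5$ ($u{\left(P,k \right)} = \left(-5\right) \frac{1}{6} \left(-4 + 2 \cdot 5\right) = - \frac{5 \left(-4 + 10\right)}{6} = \left(- \frac{5}{6}\right) 6 = -5$)
$R{\left(B \right)} = 30$ ($R{\left(B \right)} = - 3 \left(0 - 5\right) 2 = - 3 \left(\left(-5\right) 2\right) = \left(-3\right) \left(-10\right) = 30$)
$\frac{1}{200 + R{\left(-6 \right)}} = \frac{1}{200 + 30} = \frac{1}{230}$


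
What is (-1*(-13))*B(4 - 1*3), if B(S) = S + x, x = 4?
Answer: 65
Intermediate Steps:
B(S) = 4 + S (B(S) = S + 4 = 4 + S)
(-1*(-13))*B(4 - 1*3) = (-1*(-13))*(4 + (4 - 1*3)) = 13*(4 + (4 - 3)) = 13*(4 + 1) = 13*5 = 65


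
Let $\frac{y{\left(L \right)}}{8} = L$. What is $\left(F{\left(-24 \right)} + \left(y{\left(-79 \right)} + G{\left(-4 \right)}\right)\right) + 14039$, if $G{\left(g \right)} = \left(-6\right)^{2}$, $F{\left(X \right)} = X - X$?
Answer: $13443$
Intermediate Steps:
$F{\left(X \right)} = 0$
$y{\left(L \right)} = 8 L$
$G{\left(g \right)} = 36$
$\left(F{\left(-24 \right)} + \left(y{\left(-79 \right)} + G{\left(-4 \right)}\right)\right) + 14039 = \left(0 + \left(8 \left(-79\right) + 36\right)\right) + 14039 = \left(0 + \left(-632 + 36\right)\right) + 14039 = \left(0 - 596\right) + 14039 = -596 + 14039 = 13443$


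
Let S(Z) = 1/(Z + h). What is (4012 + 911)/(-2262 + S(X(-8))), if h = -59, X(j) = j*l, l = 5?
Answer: -487377/223939 ≈ -2.1764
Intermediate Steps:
X(j) = 5*j (X(j) = j*5 = 5*j)
S(Z) = 1/(-59 + Z) (S(Z) = 1/(Z - 59) = 1/(-59 + Z))
(4012 + 911)/(-2262 + S(X(-8))) = (4012 + 911)/(-2262 + 1/(-59 + 5*(-8))) = 4923/(-2262 + 1/(-59 - 40)) = 4923/(-2262 + 1/(-99)) = 4923/(-2262 - 1/99) = 4923/(-223939/99) = 4923*(-99/223939) = -487377/223939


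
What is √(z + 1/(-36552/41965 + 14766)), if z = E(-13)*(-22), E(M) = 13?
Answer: I*√109803169372998718914/619618638 ≈ 16.912*I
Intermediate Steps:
z = -286 (z = 13*(-22) = -286)
√(z + 1/(-36552/41965 + 14766)) = √(-286 + 1/(-36552/41965 + 14766)) = √(-286 + 1/(619618638/41965)) = √(-286 + 41965/619618638) = √(-177210888503/619618638) = I*√109803169372998718914/619618638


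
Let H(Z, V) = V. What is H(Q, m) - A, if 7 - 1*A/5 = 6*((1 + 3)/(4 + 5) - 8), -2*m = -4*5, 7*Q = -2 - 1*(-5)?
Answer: -755/3 ≈ -251.67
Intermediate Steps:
Q = 3/7 (Q = (-2 - 1*(-5))/7 = (-2 + 5)/7 = (1/7)*3 = 3/7 ≈ 0.42857)
m = 10 (m = -(-2)*5 = -1/2*(-20) = 10)
A = 785/3 (A = 35 - 30*((1 + 3)/(4 + 5) - 8) = 35 - 30*(4/9 - 8) = 35 - 30*(-68)/9 = 35 - 5*(-136/3) = 35 + 680/3 = 785/3 ≈ 261.67)
H(Q, m) - A = 10 - 1*785/3 = 10 - 785/3 = -755/3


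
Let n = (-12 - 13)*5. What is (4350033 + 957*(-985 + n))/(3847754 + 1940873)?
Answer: 3287763/5788627 ≈ 0.56797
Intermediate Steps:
n = -125 (n = -25*5 = -125)
(4350033 + 957*(-985 + n))/(3847754 + 1940873) = (4350033 + 957*(-985 - 125))/(3847754 + 1940873) = (4350033 + 957*(-1110))/5788627 = (4350033 - 1062270)*(1/5788627) = 3287763*(1/5788627) = 3287763/5788627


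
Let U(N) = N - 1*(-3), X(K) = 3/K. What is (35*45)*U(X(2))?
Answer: 14175/2 ≈ 7087.5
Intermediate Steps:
U(N) = 3 + N (U(N) = N + 3 = 3 + N)
(35*45)*U(X(2)) = (35*45)*(3 + 3/2) = 1575*(3 + 3*(½)) = 1575*(3 + 3/2) = 1575*(9/2) = 14175/2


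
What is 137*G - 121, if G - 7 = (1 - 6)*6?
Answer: -3272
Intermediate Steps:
G = -23 (G = 7 + (1 - 6)*6 = 7 - 5*6 = 7 - 30 = -23)
137*G - 121 = 137*(-23) - 121 = -3151 - 121 = -3272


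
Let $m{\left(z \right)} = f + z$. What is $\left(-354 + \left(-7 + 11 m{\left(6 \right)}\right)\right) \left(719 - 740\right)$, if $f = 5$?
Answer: $5040$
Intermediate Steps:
$m{\left(z \right)} = 5 + z$
$\left(-354 + \left(-7 + 11 m{\left(6 \right)}\right)\right) \left(719 - 740\right) = \left(-354 - \left(7 - 11 \left(5 + 6\right)\right)\right) \left(719 - 740\right) = \left(-354 + \left(-7 + 11 \cdot 11\right)\right) \left(719 - 740\right) = \left(-354 + \left(-7 + 121\right)\right) \left(-21\right) = \left(-354 + 114\right) \left(-21\right) = \left(-240\right) \left(-21\right) = 5040$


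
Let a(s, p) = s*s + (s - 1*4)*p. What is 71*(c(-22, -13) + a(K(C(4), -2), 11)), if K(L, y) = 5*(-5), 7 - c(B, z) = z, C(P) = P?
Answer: 23146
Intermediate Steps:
c(B, z) = 7 - z
K(L, y) = -25
a(s, p) = s**2 + p*(-4 + s) (a(s, p) = s**2 + (s - 4)*p = s**2 + (-4 + s)*p = s**2 + p*(-4 + s))
71*(c(-22, -13) + a(K(C(4), -2), 11)) = 71*((7 - 1*(-13)) + ((-25)**2 - 4*11 + 11*(-25))) = 71*((7 + 13) + (625 - 44 - 275)) = 71*(20 + 306) = 71*326 = 23146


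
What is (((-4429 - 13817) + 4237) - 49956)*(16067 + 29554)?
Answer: -2918147265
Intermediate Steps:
(((-4429 - 13817) + 4237) - 49956)*(16067 + 29554) = ((-18246 + 4237) - 49956)*45621 = (-14009 - 49956)*45621 = -63965*45621 = -2918147265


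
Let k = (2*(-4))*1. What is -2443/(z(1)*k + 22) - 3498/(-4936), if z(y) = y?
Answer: -428917/2468 ≈ -173.79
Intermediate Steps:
k = -8 (k = -8*1 = -8)
-2443/(z(1)*k + 22) - 3498/(-4936) = -2443/(1*(-8) + 22) - 3498/(-4936) = -2443/(-8 + 22) - 3498*(-1/4936) = -2443/14 + 1749/2468 = -2443*1/14 + 1749/2468 = -349/2 + 1749/2468 = -428917/2468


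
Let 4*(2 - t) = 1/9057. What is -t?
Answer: -72455/36228 ≈ -2.0000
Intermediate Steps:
t = 72455/36228 (t = 2 - ¼/9057 = 2 - ¼*1/9057 = 2 - 1/36228 = 72455/36228 ≈ 2.0000)
-t = -1*72455/36228 = -72455/36228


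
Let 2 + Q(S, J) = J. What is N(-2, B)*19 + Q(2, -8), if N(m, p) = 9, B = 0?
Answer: 161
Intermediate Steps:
Q(S, J) = -2 + J
N(-2, B)*19 + Q(2, -8) = 9*19 + (-2 - 8) = 171 - 10 = 161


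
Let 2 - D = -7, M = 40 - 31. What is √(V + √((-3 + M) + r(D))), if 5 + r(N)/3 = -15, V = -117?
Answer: √(-117 + 3*I*√6) ≈ 0.33952 + 10.822*I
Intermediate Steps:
M = 9
D = 9 (D = 2 - 1*(-7) = 2 + 7 = 9)
r(N) = -60 (r(N) = -15 + 3*(-15) = -15 - 45 = -60)
√(V + √((-3 + M) + r(D))) = √(-117 + √((-3 + 9) - 60)) = √(-117 + √(6 - 60)) = √(-117 + √(-54)) = √(-117 + 3*I*√6)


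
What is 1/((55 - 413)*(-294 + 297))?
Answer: -1/1074 ≈ -0.00093110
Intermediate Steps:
1/((55 - 413)*(-294 + 297)) = 1/(-358*3) = 1/(-1074) = 1*(-1/1074) = -1/1074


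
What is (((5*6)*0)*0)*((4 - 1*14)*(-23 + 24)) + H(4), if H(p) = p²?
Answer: 16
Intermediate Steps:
(((5*6)*0)*0)*((4 - 1*14)*(-23 + 24)) + H(4) = (((5*6)*0)*0)*((4 - 1*14)*(-23 + 24)) + 4² = ((30*0)*0)*((4 - 14)*1) + 16 = (0*0)*(-10*1) + 16 = 0*(-10) + 16 = 0 + 16 = 16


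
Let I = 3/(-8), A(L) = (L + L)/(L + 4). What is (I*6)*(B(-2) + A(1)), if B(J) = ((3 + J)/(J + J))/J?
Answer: -189/160 ≈ -1.1812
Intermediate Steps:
A(L) = 2*L/(4 + L) (A(L) = (2*L)/(4 + L) = 2*L/(4 + L))
I = -3/8 (I = 3*(-⅛) = -3/8 ≈ -0.37500)
B(J) = (3 + J)/(2*J²) (B(J) = ((3 + J)/((2*J)))/J = ((3 + J)*(1/(2*J)))/J = ((3 + J)/(2*J))/J = (3 + J)/(2*J²))
(I*6)*(B(-2) + A(1)) = (-3/8*6)*((½)*(3 - 2)/(-2)² + 2*1/(4 + 1)) = -9*((½)*(¼)*1 + 2*1/5)/4 = -9*(⅛ + 2*1*(⅕))/4 = -9*(⅛ + ⅖)/4 = -9/4*21/40 = -189/160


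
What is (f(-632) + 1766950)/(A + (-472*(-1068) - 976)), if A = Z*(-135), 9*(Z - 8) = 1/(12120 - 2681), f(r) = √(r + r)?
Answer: 3335648210/947751109 + 37756*I*√79/4738755545 ≈ 3.5195 + 7.0817e-5*I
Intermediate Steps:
f(r) = √2*√r (f(r) = √(2*r) = √2*√r)
Z = 679609/84951 (Z = 8 + 1/(9*(12120 - 2681)) = 8 + (⅑)/9439 = 8 + (⅑)*(1/9439) = 8 + 1/84951 = 679609/84951 ≈ 8.0000)
A = -10194135/9439 (A = (679609/84951)*(-135) = -10194135/9439 ≈ -1080.0)
(f(-632) + 1766950)/(A + (-472*(-1068) - 976)) = (√2*√(-632) + 1766950)/(-10194135/9439 + (-472*(-1068) - 976)) = (√2*(2*I*√158) + 1766950)/(-10194135/9439 + (504096 - 976)) = (4*I*√79 + 1766950)/(-10194135/9439 + 503120) = (1766950 + 4*I*√79)/(4738755545/9439) = (1766950 + 4*I*√79)*(9439/4738755545) = 3335648210/947751109 + 37756*I*√79/4738755545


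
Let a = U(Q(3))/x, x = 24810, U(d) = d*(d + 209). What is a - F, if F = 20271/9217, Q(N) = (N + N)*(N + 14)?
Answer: -35090306/38112295 ≈ -0.92071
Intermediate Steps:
Q(N) = 2*N*(14 + N) (Q(N) = (2*N)*(14 + N) = 2*N*(14 + N))
U(d) = d*(209 + d)
F = 20271/9217 (F = 20271*(1/9217) = 20271/9217 ≈ 2.1993)
a = 5287/4135 (a = ((2*3*(14 + 3))*(209 + 2*3*(14 + 3)))/24810 = ((2*3*17)*(209 + 2*3*17))*(1/24810) = (102*(209 + 102))*(1/24810) = (102*311)*(1/24810) = 31722*(1/24810) = 5287/4135 ≈ 1.2786)
a - F = 5287/4135 - 1*20271/9217 = 5287/4135 - 20271/9217 = -35090306/38112295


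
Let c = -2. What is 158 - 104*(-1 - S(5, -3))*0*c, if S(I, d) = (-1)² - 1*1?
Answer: 158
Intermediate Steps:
S(I, d) = 0 (S(I, d) = 1 - 1 = 0)
158 - 104*(-1 - S(5, -3))*0*c = 158 - 104*(-1 - 1*0)*0*(-2) = 158 - 104*(-1 + 0)*0*(-2) = 158 - 104*(-1*0)*(-2) = 158 - 0*(-2) = 158 - 104*0 = 158 + 0 = 158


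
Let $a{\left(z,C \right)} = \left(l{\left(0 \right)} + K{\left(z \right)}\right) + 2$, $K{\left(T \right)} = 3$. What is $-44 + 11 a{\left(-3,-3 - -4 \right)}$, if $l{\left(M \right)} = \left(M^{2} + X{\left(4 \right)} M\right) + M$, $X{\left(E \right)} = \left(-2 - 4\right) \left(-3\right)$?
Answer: $11$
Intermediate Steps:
$X{\left(E \right)} = 18$ ($X{\left(E \right)} = \left(-6\right) \left(-3\right) = 18$)
$l{\left(M \right)} = M^{2} + 19 M$ ($l{\left(M \right)} = \left(M^{2} + 18 M\right) + M = M^{2} + 19 M$)
$a{\left(z,C \right)} = 5$ ($a{\left(z,C \right)} = \left(0 \left(19 + 0\right) + 3\right) + 2 = \left(0 \cdot 19 + 3\right) + 2 = \left(0 + 3\right) + 2 = 3 + 2 = 5$)
$-44 + 11 a{\left(-3,-3 - -4 \right)} = -44 + 11 \cdot 5 = -44 + 55 = 11$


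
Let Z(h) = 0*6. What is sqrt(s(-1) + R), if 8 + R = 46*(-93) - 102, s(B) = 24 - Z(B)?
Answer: 2*I*sqrt(1091) ≈ 66.061*I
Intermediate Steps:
Z(h) = 0
s(B) = 24 (s(B) = 24 - 1*0 = 24 + 0 = 24)
R = -4388 (R = -8 + (46*(-93) - 102) = -8 + (-4278 - 102) = -8 - 4380 = -4388)
sqrt(s(-1) + R) = sqrt(24 - 4388) = sqrt(-4364) = 2*I*sqrt(1091)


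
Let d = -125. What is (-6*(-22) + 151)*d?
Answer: -35375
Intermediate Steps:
(-6*(-22) + 151)*d = (-6*(-22) + 151)*(-125) = (132 + 151)*(-125) = 283*(-125) = -35375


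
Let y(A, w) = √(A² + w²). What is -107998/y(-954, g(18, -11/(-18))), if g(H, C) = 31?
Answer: -107998*√911077/911077 ≈ -113.15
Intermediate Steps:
-107998/y(-954, g(18, -11/(-18))) = -107998/√((-954)² + 31²) = -107998/√(910116 + 961) = -107998*√911077/911077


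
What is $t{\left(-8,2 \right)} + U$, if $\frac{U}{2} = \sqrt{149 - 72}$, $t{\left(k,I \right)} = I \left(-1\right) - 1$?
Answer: $-3 + 2 \sqrt{77} \approx 14.55$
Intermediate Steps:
$t{\left(k,I \right)} = -1 - I$ ($t{\left(k,I \right)} = - I - 1 = -1 - I$)
$U = 2 \sqrt{77}$ ($U = 2 \sqrt{149 - 72} = 2 \sqrt{77} \approx 17.55$)
$t{\left(-8,2 \right)} + U = \left(-1 - 2\right) + 2 \sqrt{77} = -3 + 2 \sqrt{77}$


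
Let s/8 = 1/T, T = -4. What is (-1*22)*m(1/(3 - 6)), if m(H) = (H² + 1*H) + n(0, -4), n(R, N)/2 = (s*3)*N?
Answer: -9460/9 ≈ -1051.1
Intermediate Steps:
s = -2 (s = 8/(-4) = 8*(-¼) = -2)
n(R, N) = -12*N (n(R, N) = 2*((-2*3)*N) = 2*(-6*N) = -12*N)
m(H) = 48 + H + H² (m(H) = (H² + 1*H) - 12*(-4) = (H² + H) + 48 = (H + H²) + 48 = 48 + H + H²)
(-1*22)*m(1/(3 - 6)) = (-1*22)*(48 + 1/(3 - 6) + (1/(3 - 6))²) = -22*(48 + 1/(-3) + (1/(-3))²) = -22*(48 - ⅓ + (-⅓)²) = -22*(48 - ⅓ + ⅑) = -22*430/9 = -9460/9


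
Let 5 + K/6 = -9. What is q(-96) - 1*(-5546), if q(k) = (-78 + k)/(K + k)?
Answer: 166409/30 ≈ 5547.0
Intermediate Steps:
K = -84 (K = -30 + 6*(-9) = -30 - 54 = -84)
q(k) = (-78 + k)/(-84 + k)
q(-96) - 1*(-5546) = (-78 - 96)/(-84 - 96) - 1*(-5546) = -174/(-180) + 5546 = -1/180*(-174) + 5546 = 29/30 + 5546 = 166409/30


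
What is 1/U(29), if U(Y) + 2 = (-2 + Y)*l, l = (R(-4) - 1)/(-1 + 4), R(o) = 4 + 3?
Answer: 1/52 ≈ 0.019231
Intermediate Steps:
R(o) = 7
l = 2 (l = (7 - 1)/(-1 + 4) = 6/3 = 6*(⅓) = 2)
U(Y) = -6 + 2*Y (U(Y) = -2 + (-2 + Y)*2 = -2 + (-4 + 2*Y) = -6 + 2*Y)
1/U(29) = 1/(-6 + 2*29) = 1/(-6 + 58) = 1/52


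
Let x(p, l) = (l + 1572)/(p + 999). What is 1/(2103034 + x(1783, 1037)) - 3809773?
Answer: -22289622484561499/5850643197 ≈ -3.8098e+6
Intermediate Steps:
x(p, l) = (1572 + l)/(999 + p)
1/(2103034 + x(1783, 1037)) - 3809773 = 1/(2103034 + (1572 + 1037)/(999 + 1783)) - 3809773 = 1/(2103034 + 2609/2782) - 3809773 = 1/(5850643197/2782) - 3809773 = 2782/5850643197 - 3809773 = -22289622484561499/5850643197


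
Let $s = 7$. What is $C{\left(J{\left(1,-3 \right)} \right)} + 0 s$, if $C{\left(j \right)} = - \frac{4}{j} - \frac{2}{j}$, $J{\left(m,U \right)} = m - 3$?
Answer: $3$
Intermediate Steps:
$J{\left(m,U \right)} = -3 + m$
$C{\left(j \right)} = - \frac{6}{j}$
$C{\left(J{\left(1,-3 \right)} \right)} + 0 s = - \frac{6}{-3 + 1} + 0 \cdot 7 = - \frac{6}{-2} + 0 = \left(-6\right) \left(- \frac{1}{2}\right) + 0 = 3 + 0 = 3$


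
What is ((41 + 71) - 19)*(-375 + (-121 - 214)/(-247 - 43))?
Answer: -2016519/58 ≈ -34768.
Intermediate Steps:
((41 + 71) - 19)*(-375 + (-121 - 214)/(-247 - 43)) = (112 - 19)*(-375 - 335/(-290)) = 93*(-375 - 335*(-1/290)) = 93*(-375 + 67/58) = 93*(-21683/58) = -2016519/58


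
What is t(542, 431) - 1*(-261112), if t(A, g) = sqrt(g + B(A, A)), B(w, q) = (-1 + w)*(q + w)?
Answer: 261112 + 25*sqrt(939) ≈ 2.6188e+5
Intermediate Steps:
t(A, g) = sqrt(g - 2*A + 2*A**2) (t(A, g) = sqrt(g + (A**2 - A - A + A*A)) = sqrt(g + (A**2 - A - A + A**2)) = sqrt(g + (-2*A + 2*A**2)) = sqrt(g - 2*A + 2*A**2))
t(542, 431) - 1*(-261112) = sqrt(431 - 2*542 + 2*542**2) - 1*(-261112) = sqrt(431 - 1084 + 2*293764) + 261112 = sqrt(431 - 1084 + 587528) + 261112 = sqrt(586875) + 261112 = 25*sqrt(939) + 261112 = 261112 + 25*sqrt(939)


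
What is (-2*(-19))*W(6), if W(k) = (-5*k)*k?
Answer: -6840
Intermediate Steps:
W(k) = -5*k²
(-2*(-19))*W(6) = (-2*(-19))*(-5*6²) = 38*(-5*36) = 38*(-180) = -6840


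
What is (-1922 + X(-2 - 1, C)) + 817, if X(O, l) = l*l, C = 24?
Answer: -529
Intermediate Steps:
X(O, l) = l²
(-1922 + X(-2 - 1, C)) + 817 = (-1922 + 24²) + 817 = (-1922 + 576) + 817 = -1346 + 817 = -529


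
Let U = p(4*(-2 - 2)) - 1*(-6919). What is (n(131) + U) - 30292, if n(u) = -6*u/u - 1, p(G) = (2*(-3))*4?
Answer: -23404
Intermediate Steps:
p(G) = -24 (p(G) = -6*4 = -24)
n(u) = -7 (n(u) = -6*1 - 1 = -6 - 1 = -7)
U = 6895 (U = -24 - 1*(-6919) = -24 + 6919 = 6895)
(n(131) + U) - 30292 = (-7 + 6895) - 30292 = 6888 - 30292 = -23404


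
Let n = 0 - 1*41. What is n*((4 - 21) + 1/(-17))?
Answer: 11890/17 ≈ 699.41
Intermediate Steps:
n = -41 (n = 0 - 41 = -41)
n*((4 - 21) + 1/(-17)) = -41*((4 - 21) + 1/(-17)) = -41*(-17 - 1/17) = -41*(-290/17) = 11890/17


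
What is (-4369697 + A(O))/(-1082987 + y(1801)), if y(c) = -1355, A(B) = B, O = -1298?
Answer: 4370995/1084342 ≈ 4.0310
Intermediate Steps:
(-4369697 + A(O))/(-1082987 + y(1801)) = (-4369697 - 1298)/(-1082987 - 1355) = -4370995/(-1084342) = -4370995*(-1/1084342) = 4370995/1084342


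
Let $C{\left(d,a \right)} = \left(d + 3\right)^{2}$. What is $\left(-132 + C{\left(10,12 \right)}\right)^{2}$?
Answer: $1369$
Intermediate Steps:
$C{\left(d,a \right)} = \left(3 + d\right)^{2}$
$\left(-132 + C{\left(10,12 \right)}\right)^{2} = \left(-132 + \left(3 + 10\right)^{2}\right)^{2} = \left(-132 + 13^{2}\right)^{2} = \left(-132 + 169\right)^{2} = 37^{2} = 1369$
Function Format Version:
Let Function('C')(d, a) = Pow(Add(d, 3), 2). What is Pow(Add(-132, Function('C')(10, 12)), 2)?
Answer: 1369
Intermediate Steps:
Function('C')(d, a) = Pow(Add(3, d), 2)
Pow(Add(-132, Function('C')(10, 12)), 2) = Pow(Add(-132, Pow(Add(3, 10), 2)), 2) = Pow(Add(-132, Pow(13, 2)), 2) = Pow(Add(-132, 169), 2) = Pow(37, 2) = 1369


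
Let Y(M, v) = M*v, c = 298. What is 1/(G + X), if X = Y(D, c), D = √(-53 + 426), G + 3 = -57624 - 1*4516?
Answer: -62143/3828628557 - 298*√373/3828628557 ≈ -1.7734e-5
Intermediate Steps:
G = -62143 (G = -3 + (-57624 - 1*4516) = -3 + (-57624 - 4516) = -3 - 62140 = -62143)
D = √373 ≈ 19.313
X = 298*√373 (X = √373*298 = 298*√373 ≈ 5755.3)
1/(G + X) = 1/(-62143 + 298*√373)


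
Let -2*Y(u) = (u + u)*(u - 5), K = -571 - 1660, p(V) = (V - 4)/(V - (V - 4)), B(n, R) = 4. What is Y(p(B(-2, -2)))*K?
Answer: 0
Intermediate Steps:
p(V) = -1 + V/4 (p(V) = (-4 + V)/(V - (-4 + V)) = (-4 + V)/(V + (4 - V)) = (-4 + V)/4 = (-4 + V)*(¼) = -1 + V/4)
K = -2231
Y(u) = -u*(-5 + u) (Y(u) = -(u + u)*(u - 5)/2 = -2*u*(-5 + u)/2 = -u*(-5 + u))
Y(p(B(-2, -2)))*K = ((-1 + (¼)*4)*(5 - (-1 + (¼)*4)))*(-2231) = ((-1 + 1)*(5 - (-1 + 1)))*(-2231) = (0*(5 - 1*0))*(-2231) = (0*(5 + 0))*(-2231) = (0*5)*(-2231) = 0*(-2231) = 0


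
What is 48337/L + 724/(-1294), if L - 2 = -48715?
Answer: -48908145/31517311 ≈ -1.5518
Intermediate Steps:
L = -48713 (L = 2 - 48715 = -48713)
48337/L + 724/(-1294) = 48337/(-48713) + 724/(-1294) = 48337*(-1/48713) + 724*(-1/1294) = -48337/48713 - 362/647 = -48908145/31517311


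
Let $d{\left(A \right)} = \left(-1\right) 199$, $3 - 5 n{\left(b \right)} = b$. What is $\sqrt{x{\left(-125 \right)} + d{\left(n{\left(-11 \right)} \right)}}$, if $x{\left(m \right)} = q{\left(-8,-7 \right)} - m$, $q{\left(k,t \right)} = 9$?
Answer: $i \sqrt{65} \approx 8.0623 i$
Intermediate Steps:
$n{\left(b \right)} = \frac{3}{5} - \frac{b}{5}$
$d{\left(A \right)} = -199$
$x{\left(m \right)} = 9 - m$
$\sqrt{x{\left(-125 \right)} + d{\left(n{\left(-11 \right)} \right)}} = \sqrt{\left(9 - -125\right) - 199} = \sqrt{\left(9 + 125\right) - 199} = \sqrt{134 - 199} = \sqrt{-65} = i \sqrt{65}$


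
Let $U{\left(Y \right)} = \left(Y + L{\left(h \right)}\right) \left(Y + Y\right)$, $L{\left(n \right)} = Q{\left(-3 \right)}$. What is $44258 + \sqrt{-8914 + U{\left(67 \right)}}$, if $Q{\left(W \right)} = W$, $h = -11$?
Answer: $44258 + 13 i \sqrt{2} \approx 44258.0 + 18.385 i$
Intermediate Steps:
$L{\left(n \right)} = -3$
$U{\left(Y \right)} = 2 Y \left(-3 + Y\right)$ ($U{\left(Y \right)} = \left(Y - 3\right) \left(Y + Y\right) = \left(-3 + Y\right) 2 Y = 2 Y \left(-3 + Y\right)$)
$44258 + \sqrt{-8914 + U{\left(67 \right)}} = 44258 + \sqrt{-8914 + 2 \cdot 67 \left(-3 + 67\right)} = 44258 + \sqrt{-8914 + 2 \cdot 67 \cdot 64} = 44258 + \sqrt{-8914 + 8576} = 44258 + \sqrt{-338} = 44258 + 13 i \sqrt{2}$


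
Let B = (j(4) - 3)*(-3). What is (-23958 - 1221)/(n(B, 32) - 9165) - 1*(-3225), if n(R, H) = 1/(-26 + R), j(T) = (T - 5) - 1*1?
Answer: 325408569/100816 ≈ 3227.7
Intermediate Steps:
j(T) = -6 + T (j(T) = (-5 + T) - 1 = -6 + T)
B = 15 (B = ((-6 + 4) - 3)*(-3) = (-2 - 3)*(-3) = -5*(-3) = 15)
(-23958 - 1221)/(n(B, 32) - 9165) - 1*(-3225) = (-23958 - 1221)/(1/(-26 + 15) - 9165) - 1*(-3225) = -25179/(1/(-11) - 9165) + 3225 = -25179/(-1/11 - 9165) + 3225 = -25179/(-100816/11) + 3225 = -25179*(-11/100816) + 3225 = 276969/100816 + 3225 = 325408569/100816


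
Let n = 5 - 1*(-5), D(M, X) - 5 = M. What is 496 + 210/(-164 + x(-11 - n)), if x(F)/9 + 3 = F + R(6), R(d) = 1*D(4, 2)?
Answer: 148094/299 ≈ 495.30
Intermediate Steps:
D(M, X) = 5 + M
n = 10 (n = 5 + 5 = 10)
R(d) = 9 (R(d) = 1*(5 + 4) = 1*9 = 9)
x(F) = 54 + 9*F (x(F) = -27 + 9*(F + 9) = -27 + 9*(9 + F) = -27 + (81 + 9*F) = 54 + 9*F)
496 + 210/(-164 + x(-11 - n)) = 496 + 210/(-164 + (54 + 9*(-11 - 1*10))) = 496 + 210/(-164 + (54 + 9*(-11 - 10))) = 496 + 210/(-164 + (54 + 9*(-21))) = 496 + 210/(-164 + (54 - 189)) = 496 + 210/(-164 - 135) = 496 + 210/(-299) = 496 + 210*(-1/299) = 496 - 210/299 = 148094/299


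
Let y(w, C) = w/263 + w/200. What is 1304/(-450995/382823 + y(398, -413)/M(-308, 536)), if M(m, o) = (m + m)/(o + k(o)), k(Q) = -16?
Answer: -28883780969120/91600015809 ≈ -315.33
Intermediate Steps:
M(m, o) = 2*m/(-16 + o) (M(m, o) = (m + m)/(o - 16) = (2*m)/(-16 + o) = 2*m/(-16 + o))
y(w, C) = 463*w/52600 (y(w, C) = w*(1/263) + w*(1/200) = w/263 + w/200 = 463*w/52600)
1304/(-450995/382823 + y(398, -413)/M(-308, 536)) = 1304/(-450995/382823 + ((463/52600)*398)/((2*(-308)/(-16 + 536)))) = 1304/(-450995*1/382823 + 92137/(26300*((2*(-308)/520)))) = 1304/(-450995/382823 + 92137/(26300*((2*(-308)*(1/520))))) = 1304/(-450995/382823 + 92137/(26300*(-77/65))) = 1304/(-450995/382823 + (92137/26300)*(-65/77)) = 1304/(-450995/382823 - 1197781/405020) = 1304/(-91600015809/22150138780) = 1304*(-22150138780/91600015809) = -28883780969120/91600015809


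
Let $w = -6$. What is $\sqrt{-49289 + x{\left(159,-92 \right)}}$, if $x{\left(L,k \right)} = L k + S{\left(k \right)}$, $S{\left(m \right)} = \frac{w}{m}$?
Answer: $\frac{517 i \sqrt{506}}{46} \approx 252.82 i$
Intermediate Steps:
$S{\left(m \right)} = - \frac{6}{m}$
$x{\left(L,k \right)} = - \frac{6}{k} + L k$ ($x{\left(L,k \right)} = L k - \frac{6}{k} = - \frac{6}{k} + L k$)
$\sqrt{-49289 + x{\left(159,-92 \right)}} = \sqrt{-49289 + \left(- \frac{6}{-92} + 159 \left(-92\right)\right)} = \sqrt{-49289 - \frac{672885}{46}} = \sqrt{- \frac{2940179}{46}} = \frac{517 i \sqrt{506}}{46}$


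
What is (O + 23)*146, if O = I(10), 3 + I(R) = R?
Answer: 4380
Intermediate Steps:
I(R) = -3 + R
O = 7 (O = -3 + 10 = 7)
(O + 23)*146 = (7 + 23)*146 = 30*146 = 4380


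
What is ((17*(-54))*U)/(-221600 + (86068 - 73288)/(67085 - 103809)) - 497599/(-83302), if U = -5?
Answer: 201772224038125/33895796969818 ≈ 5.9527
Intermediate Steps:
((17*(-54))*U)/(-221600 + (86068 - 73288)/(67085 - 103809)) - 497599/(-83302) = ((17*(-54))*(-5))/(-221600 + (86068 - 73288)/(67085 - 103809)) - 497599/(-83302) = (-918*(-5))/(-221600 + 12780/(-36724)) - 497599*(-1/83302) = 4590/(-221600 + 12780*(-1/36724)) + 497599/83302 = 4590/(-221600 - 3195/9181) + 497599/83302 = 4590/(-2034512795/9181) + 497599/83302 = 4590*(-9181/2034512795) + 497599/83302 = -8428158/406902559 + 497599/83302 = 201772224038125/33895796969818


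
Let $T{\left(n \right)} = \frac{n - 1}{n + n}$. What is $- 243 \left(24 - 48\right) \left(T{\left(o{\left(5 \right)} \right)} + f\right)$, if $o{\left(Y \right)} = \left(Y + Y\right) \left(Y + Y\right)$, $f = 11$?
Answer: $\frac{1675971}{25} \approx 67039.0$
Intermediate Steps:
$o{\left(Y \right)} = 4 Y^{2}$ ($o{\left(Y \right)} = 2 Y 2 Y = 4 Y^{2}$)
$T{\left(n \right)} = \frac{-1 + n}{2 n}$
$- 243 \left(24 - 48\right) \left(T{\left(o{\left(5 \right)} \right)} + f\right) = - 243 \left(24 - 48\right) \left(\frac{-1 + 4 \cdot 5^{2}}{2 \cdot 4 \cdot 5^{2}} + 11\right) = - 243 \left(- 24 \left(\frac{-1 + 4 \cdot 25}{2 \cdot 4 \cdot 25} + 11\right)\right) = - 243 \left(- 24 \left(\frac{-1 + 100}{2 \cdot 100} + 11\right)\right) = - 243 \left(- 24 \left(\frac{1}{2} \cdot \frac{1}{100} \cdot 99 + 11\right)\right) = - 243 \left(- 24 \left(\frac{99}{200} + 11\right)\right) = - 243 \left(\left(-24\right) \frac{2299}{200}\right) = \left(-243\right) \left(- \frac{6897}{25}\right) = \frac{1675971}{25}$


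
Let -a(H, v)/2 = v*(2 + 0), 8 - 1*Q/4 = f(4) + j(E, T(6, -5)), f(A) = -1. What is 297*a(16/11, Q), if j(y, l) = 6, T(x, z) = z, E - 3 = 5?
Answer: -14256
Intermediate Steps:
E = 8 (E = 3 + 5 = 8)
Q = 12 (Q = 32 - 4*(-1 + 6) = 32 - 4*5 = 32 - 20 = 12)
a(H, v) = -4*v (a(H, v) = -2*v*(2 + 0) = -2*v*2 = -4*v)
297*a(16/11, Q) = 297*(-4*12) = 297*(-48) = -14256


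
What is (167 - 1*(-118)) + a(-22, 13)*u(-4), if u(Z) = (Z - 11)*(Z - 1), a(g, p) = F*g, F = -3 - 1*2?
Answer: 8535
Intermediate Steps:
F = -5 (F = -3 - 2 = -5)
a(g, p) = -5*g
u(Z) = (-1 + Z)*(-11 + Z) (u(Z) = (-11 + Z)*(-1 + Z) = (-1 + Z)*(-11 + Z))
(167 - 1*(-118)) + a(-22, 13)*u(-4) = (167 - 1*(-118)) + (-5*(-22))*(11 + (-4)² - 12*(-4)) = (167 + 118) + 110*(11 + 16 + 48) = 285 + 110*75 = 285 + 8250 = 8535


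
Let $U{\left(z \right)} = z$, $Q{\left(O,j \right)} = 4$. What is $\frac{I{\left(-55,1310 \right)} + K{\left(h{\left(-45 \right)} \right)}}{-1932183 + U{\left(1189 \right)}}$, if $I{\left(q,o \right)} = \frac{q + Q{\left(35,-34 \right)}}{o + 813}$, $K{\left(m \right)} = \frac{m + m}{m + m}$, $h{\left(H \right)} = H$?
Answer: $- \frac{1036}{2049750131} \approx -5.0543 \cdot 10^{-7}$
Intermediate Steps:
$K{\left(m \right)} = 1$ ($K{\left(m \right)} = \frac{2 m}{2 m} = 2 m \frac{1}{2 m} = 1$)
$I{\left(q,o \right)} = \frac{4 + q}{813 + o}$ ($I{\left(q,o \right)} = \frac{q + 4}{o + 813} = \frac{4 + q}{813 + o}$)
$\frac{I{\left(-55,1310 \right)} + K{\left(h{\left(-45 \right)} \right)}}{-1932183 + U{\left(1189 \right)}} = \frac{\frac{4 - 55}{813 + 1310} + 1}{-1932183 + 1189} = \frac{\frac{1}{2123} \left(-51\right) + 1}{-1930994} = \left(\frac{1}{2123} \left(-51\right) + 1\right) \left(- \frac{1}{1930994}\right) = \left(- \frac{51}{2123} + 1\right) \left(- \frac{1}{1930994}\right) = \frac{2072}{2123} \left(- \frac{1}{1930994}\right) = - \frac{1036}{2049750131}$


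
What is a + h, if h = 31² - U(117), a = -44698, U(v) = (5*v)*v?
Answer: -112182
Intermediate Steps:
U(v) = 5*v²
h = -67484 (h = 31² - 5*117² = 961 - 5*13689 = 961 - 1*68445 = 961 - 68445 = -67484)
a + h = -44698 - 67484 = -112182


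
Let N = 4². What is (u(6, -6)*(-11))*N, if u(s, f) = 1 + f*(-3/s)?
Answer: -704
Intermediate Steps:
N = 16
u(s, f) = 1 - 3*f/s
(u(6, -6)*(-11))*N = (((6 - 3*(-6))/6)*(-11))*16 = (((6 + 18)/6)*(-11))*16 = (((⅙)*24)*(-11))*16 = (4*(-11))*16 = -44*16 = -704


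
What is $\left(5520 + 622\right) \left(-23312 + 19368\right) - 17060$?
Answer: $-24241108$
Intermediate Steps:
$\left(5520 + 622\right) \left(-23312 + 19368\right) - 17060 = 6142 \left(-3944\right) - 17060 = -24224048 - 17060 = -24241108$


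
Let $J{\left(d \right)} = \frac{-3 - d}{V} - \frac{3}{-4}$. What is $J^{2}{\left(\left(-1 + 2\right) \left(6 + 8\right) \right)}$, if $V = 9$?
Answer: $\frac{1681}{1296} \approx 1.2971$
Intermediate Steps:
$J{\left(d \right)} = \frac{5}{12} - \frac{d}{9}$ ($J{\left(d \right)} = \frac{-3 - d}{9} - \frac{3}{-4} = \left(-3 - d\right) \frac{1}{9} - - \frac{3}{4} = \left(- \frac{1}{3} - \frac{d}{9}\right) + \frac{3}{4} = \frac{5}{12} - \frac{d}{9}$)
$J^{2}{\left(\left(-1 + 2\right) \left(6 + 8\right) \right)} = \left(\frac{5}{12} - \frac{\left(-1 + 2\right) \left(6 + 8\right)}{9}\right)^{2} = \left(\frac{5}{12} - \frac{1 \cdot 14}{9}\right)^{2} = \left(\frac{5}{12} - \frac{14}{9}\right)^{2} = \left(- \frac{41}{36}\right)^{2} = \frac{1681}{1296}$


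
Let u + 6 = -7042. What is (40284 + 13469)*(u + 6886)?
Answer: -8707986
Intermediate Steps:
u = -7048 (u = -6 - 7042 = -7048)
(40284 + 13469)*(u + 6886) = (40284 + 13469)*(-7048 + 6886) = 53753*(-162) = -8707986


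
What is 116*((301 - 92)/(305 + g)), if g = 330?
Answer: 24244/635 ≈ 38.180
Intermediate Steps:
116*((301 - 92)/(305 + g)) = 116*((301 - 92)/(305 + 330)) = 116*(209/635) = 24244/635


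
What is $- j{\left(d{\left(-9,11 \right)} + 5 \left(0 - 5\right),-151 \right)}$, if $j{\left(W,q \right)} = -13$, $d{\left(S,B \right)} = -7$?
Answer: $13$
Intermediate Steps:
$- j{\left(d{\left(-9,11 \right)} + 5 \left(0 - 5\right),-151 \right)} = \left(-1\right) \left(-13\right) = 13$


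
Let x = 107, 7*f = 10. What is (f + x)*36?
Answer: 27324/7 ≈ 3903.4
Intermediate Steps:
f = 10/7 (f = (⅐)*10 = 10/7 ≈ 1.4286)
(f + x)*36 = (10/7 + 107)*36 = (759/7)*36 = 27324/7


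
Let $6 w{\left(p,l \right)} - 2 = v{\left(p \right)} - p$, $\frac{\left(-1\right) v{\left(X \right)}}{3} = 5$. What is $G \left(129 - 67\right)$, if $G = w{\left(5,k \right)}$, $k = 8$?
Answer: $-186$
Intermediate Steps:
$v{\left(X \right)} = -15$ ($v{\left(X \right)} = \left(-3\right) 5 = -15$)
$w{\left(p,l \right)} = - \frac{13}{6} - \frac{p}{6}$ ($w{\left(p,l \right)} = \frac{1}{3} + \frac{-15 - p}{6} = \frac{1}{3} - \left(\frac{5}{2} + \frac{p}{6}\right) = - \frac{13}{6} - \frac{p}{6}$)
$G = -3$ ($G = - \frac{13}{6} - \frac{5}{6} = -3$)
$G \left(129 - 67\right) = - 3 \left(129 - 67\right) = \left(-3\right) 62 = -186$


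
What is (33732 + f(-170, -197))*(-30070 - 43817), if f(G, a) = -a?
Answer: -2506912023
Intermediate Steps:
(33732 + f(-170, -197))*(-30070 - 43817) = (33732 - 1*(-197))*(-30070 - 43817) = (33732 + 197)*(-73887) = 33929*(-73887) = -2506912023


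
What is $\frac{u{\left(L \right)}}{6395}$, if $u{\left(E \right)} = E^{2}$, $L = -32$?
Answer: $\frac{1024}{6395} \approx 0.16013$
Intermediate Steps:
$\frac{u{\left(L \right)}}{6395} = \frac{\left(-32\right)^{2}}{6395} = 1024 \cdot \frac{1}{6395} = \frac{1024}{6395}$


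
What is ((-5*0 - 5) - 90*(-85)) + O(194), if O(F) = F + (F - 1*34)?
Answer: 7999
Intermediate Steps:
O(F) = -34 + 2*F (O(F) = F + (F - 34) = F + (-34 + F) = -34 + 2*F)
((-5*0 - 5) - 90*(-85)) + O(194) = ((-5*0 - 5) - 90*(-85)) + (-34 + 2*194) = ((0 - 5) + 7650) + (-34 + 388) = (-5 + 7650) + 354 = 7645 + 354 = 7999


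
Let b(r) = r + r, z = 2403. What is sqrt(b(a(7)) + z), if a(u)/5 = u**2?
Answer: sqrt(2893) ≈ 53.787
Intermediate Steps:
a(u) = 5*u**2
b(r) = 2*r
sqrt(b(a(7)) + z) = sqrt(2*(5*7**2) + 2403) = sqrt(2*(5*49) + 2403) = sqrt(2*245 + 2403) = sqrt(490 + 2403) = sqrt(2893)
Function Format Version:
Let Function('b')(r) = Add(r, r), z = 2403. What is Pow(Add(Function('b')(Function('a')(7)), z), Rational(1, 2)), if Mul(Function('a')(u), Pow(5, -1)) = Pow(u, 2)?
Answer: Pow(2893, Rational(1, 2)) ≈ 53.787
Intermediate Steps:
Function('a')(u) = Mul(5, Pow(u, 2))
Function('b')(r) = Mul(2, r)
Pow(Add(Function('b')(Function('a')(7)), z), Rational(1, 2)) = Pow(Add(Mul(2, Mul(5, Pow(7, 2))), 2403), Rational(1, 2)) = Pow(Add(Mul(2, Mul(5, 49)), 2403), Rational(1, 2)) = Pow(Add(Mul(2, 245), 2403), Rational(1, 2)) = Pow(Add(490, 2403), Rational(1, 2)) = Pow(2893, Rational(1, 2))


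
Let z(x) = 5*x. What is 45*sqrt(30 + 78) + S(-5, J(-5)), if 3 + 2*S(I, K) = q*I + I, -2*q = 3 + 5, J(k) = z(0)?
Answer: 6 + 270*sqrt(3) ≈ 473.65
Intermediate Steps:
J(k) = 0 (J(k) = 5*0 = 0)
q = -4 (q = -(3 + 5)/2 = -1/2*8 = -4)
S(I, K) = -3/2 - 3*I/2 (S(I, K) = -3/2 + (-4*I + I)/2 = -3/2 + (-3*I)/2 = -3/2 - 3*I/2)
45*sqrt(30 + 78) + S(-5, J(-5)) = 45*sqrt(30 + 78) + (-3/2 - 3/2*(-5)) = 45*sqrt(108) + (-3/2 + 15/2) = 45*(6*sqrt(3)) + 6 = 270*sqrt(3) + 6 = 6 + 270*sqrt(3)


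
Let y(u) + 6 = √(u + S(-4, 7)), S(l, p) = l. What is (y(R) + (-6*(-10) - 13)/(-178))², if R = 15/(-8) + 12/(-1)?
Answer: 1353747/63368 - 1115*I*√286/356 ≈ 21.363 - 52.967*I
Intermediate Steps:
R = -111/8 (R = 15*(-⅛) + 12*(-1) = -15/8 - 12 = -111/8 ≈ -13.875)
y(u) = -6 + √(-4 + u) (y(u) = -6 + √(u - 4) = -6 + √(-4 + u))
(y(R) + (-6*(-10) - 13)/(-178))² = ((-6 + √(-4 - 111/8)) + (-6*(-10) - 13)/(-178))² = ((-6 + √(-143/8)) + (60 - 13)*(-1/178))² = ((-6 + I*√286/4) + 47*(-1/178))² = ((-6 + I*√286/4) - 47/178)² = (-1115/178 + I*√286/4)²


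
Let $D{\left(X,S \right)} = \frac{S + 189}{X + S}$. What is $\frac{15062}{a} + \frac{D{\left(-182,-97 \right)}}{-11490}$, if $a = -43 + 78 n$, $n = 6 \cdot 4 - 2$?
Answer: $\frac{24142278968}{2681576415} \approx 9.003$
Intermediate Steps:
$D{\left(X,S \right)} = \frac{189 + S}{S + X}$
$n = 22$ ($n = 24 - 2 = 22$)
$a = 1673$ ($a = -43 + 78 \cdot 22 = -43 + 1716 = 1673$)
$\frac{15062}{a} + \frac{D{\left(-182,-97 \right)}}{-11490} = \frac{15062}{1673} + \frac{\frac{1}{-97 - 182} \left(189 - 97\right)}{-11490} = 15062 \cdot \frac{1}{1673} + \frac{1}{-279} \cdot 92 \left(- \frac{1}{11490}\right) = \frac{15062}{1673} + \left(- \frac{1}{279}\right) 92 \left(- \frac{1}{11490}\right) = \frac{15062}{1673} - - \frac{46}{1602855} = \frac{15062}{1673} + \frac{46}{1602855} = \frac{24142278968}{2681576415}$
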